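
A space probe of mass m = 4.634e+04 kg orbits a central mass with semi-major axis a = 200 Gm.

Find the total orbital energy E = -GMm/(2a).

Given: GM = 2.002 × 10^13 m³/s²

Convert to SI: a = 200 Gm = 2e+11 m.
E = −GMm / (2a).
E = −2.002e+13 · 4.634e+04 / (2 · 2e+11) J ≈ -2.319e+06 J = -2.319 MJ.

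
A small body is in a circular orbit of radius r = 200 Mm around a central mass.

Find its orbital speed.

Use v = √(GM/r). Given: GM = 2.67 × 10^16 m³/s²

Convert to SI: r = 200 Mm = 2e+08 m.
For a circular orbit, gravity supplies the centripetal force, so v = √(GM / r).
v = √(2.67e+16 / 2e+08) m/s ≈ 1.155e+04 m/s = 11.55 km/s.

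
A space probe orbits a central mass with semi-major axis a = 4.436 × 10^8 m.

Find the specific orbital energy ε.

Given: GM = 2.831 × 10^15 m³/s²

ε = −GM / (2a).
ε = −2.831e+15 / (2 · 4.436e+08) J/kg ≈ -3.191e+06 J/kg = -3.191 MJ/kg.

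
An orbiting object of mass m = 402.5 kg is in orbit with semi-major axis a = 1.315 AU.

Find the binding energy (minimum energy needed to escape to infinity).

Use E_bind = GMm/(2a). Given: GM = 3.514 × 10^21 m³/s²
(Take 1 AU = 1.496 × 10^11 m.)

Convert to SI: a = 1.315 AU = 1.96724e+11 m.
Total orbital energy is E = −GMm/(2a); binding energy is E_bind = −E = GMm/(2a).
E_bind = 3.514e+21 · 402.5 / (2 · 1.96724e+11) J ≈ 3.595e+12 J = 3.595 TJ.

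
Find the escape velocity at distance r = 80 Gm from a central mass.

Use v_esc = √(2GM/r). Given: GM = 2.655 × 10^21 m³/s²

Convert to SI: r = 80 Gm = 8e+10 m.
Escape velocity comes from setting total energy to zero: ½v² − GM/r = 0 ⇒ v_esc = √(2GM / r).
v_esc = √(2 · 2.655e+21 / 8e+10) m/s ≈ 2.576e+05 m/s = 257.6 km/s.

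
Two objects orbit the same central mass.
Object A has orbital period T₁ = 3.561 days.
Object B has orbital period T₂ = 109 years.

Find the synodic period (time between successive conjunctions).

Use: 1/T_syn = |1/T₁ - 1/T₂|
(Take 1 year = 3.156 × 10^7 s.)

Convert to SI: T₁ = 3.561 days = 307670 s; T₂ = 109 years = 3.44004e+09 s.
T_syn = |T₁ · T₂ / (T₁ − T₂)|.
T_syn = |307670 · 3.44004e+09 / (307670 − 3.44004e+09)| s ≈ 3.077e+05 s = 3.561 days.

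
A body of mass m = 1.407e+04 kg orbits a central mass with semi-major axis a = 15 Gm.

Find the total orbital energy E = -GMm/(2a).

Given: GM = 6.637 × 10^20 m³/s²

Convert to SI: a = 15 Gm = 1.5e+10 m.
E = −GMm / (2a).
E = −6.637e+20 · 1.407e+04 / (2 · 1.5e+10) J ≈ -3.113e+14 J = -311.3 TJ.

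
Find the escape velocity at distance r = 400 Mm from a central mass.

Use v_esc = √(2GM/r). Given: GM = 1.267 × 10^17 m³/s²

Convert to SI: r = 400 Mm = 4e+08 m.
Escape velocity comes from setting total energy to zero: ½v² − GM/r = 0 ⇒ v_esc = √(2GM / r).
v_esc = √(2 · 1.267e+17 / 4e+08) m/s ≈ 2.517e+04 m/s = 25.17 km/s.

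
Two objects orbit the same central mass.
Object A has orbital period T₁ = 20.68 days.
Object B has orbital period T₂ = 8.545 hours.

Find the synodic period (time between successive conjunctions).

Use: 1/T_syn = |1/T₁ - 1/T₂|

Convert to SI: T₁ = 20.68 days = 1.78675e+06 s; T₂ = 8.545 hours = 30762 s.
T_syn = |T₁ · T₂ / (T₁ − T₂)|.
T_syn = |1.78675e+06 · 30762 / (1.78675e+06 − 30762)| s ≈ 3.13e+04 s = 8.695 hours.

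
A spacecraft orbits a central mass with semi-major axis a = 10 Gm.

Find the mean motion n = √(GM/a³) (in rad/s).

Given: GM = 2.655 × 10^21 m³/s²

Convert to SI: a = 10 Gm = 1e+10 m.
n = √(GM / a³).
n = √(2.655e+21 / (1e+10)³) rad/s ≈ 5.153e-05 rad/s.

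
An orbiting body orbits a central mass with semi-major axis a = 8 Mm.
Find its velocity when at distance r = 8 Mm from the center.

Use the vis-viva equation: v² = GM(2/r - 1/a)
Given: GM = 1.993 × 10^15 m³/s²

Convert to SI: a = 8 Mm = 8e+06 m; r = 8 Mm = 8e+06 m.
Vis-viva: v = √(GM · (2/r − 1/a)).
2/r − 1/a = 2/8e+06 − 1/8e+06 = 1.25e-07 m⁻¹.
v = √(1.993e+15 · 1.25e-07) m/s ≈ 1.578e+04 m/s = 15.78 km/s.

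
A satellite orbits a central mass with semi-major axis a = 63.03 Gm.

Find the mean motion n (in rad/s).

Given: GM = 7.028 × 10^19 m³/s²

Convert to SI: a = 63.03 Gm = 6.303e+10 m.
n = √(GM / a³).
n = √(7.028e+19 / (6.303e+10)³) rad/s ≈ 5.298e-07 rad/s.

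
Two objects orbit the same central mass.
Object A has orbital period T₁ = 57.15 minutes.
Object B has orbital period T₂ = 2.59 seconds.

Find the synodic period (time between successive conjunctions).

Convert to SI: T₁ = 57.15 minutes = 3429 s.
T_syn = |T₁ · T₂ / (T₁ − T₂)|.
T_syn = |3429 · 2.59 / (3429 − 2.59)| s ≈ 2.592 s = 2.592 seconds.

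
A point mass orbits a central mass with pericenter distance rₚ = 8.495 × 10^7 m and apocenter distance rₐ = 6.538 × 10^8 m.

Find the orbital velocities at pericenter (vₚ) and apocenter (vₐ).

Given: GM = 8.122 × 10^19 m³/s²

Use the vis-viva equation v² = GM(2/r − 1/a) with a = (rₚ + rₐ)/2 = (8.495e+07 + 6.538e+08)/2 = 3.69375e+08 m.
vₚ = √(GM · (2/rₚ − 1/a)) = √(8.122e+19 · (2/8.495e+07 − 1/3.69375e+08)) m/s ≈ 1.301e+06 m/s = 1301 km/s.
vₐ = √(GM · (2/rₐ − 1/a)) = √(8.122e+19 · (2/6.538e+08 − 1/3.69375e+08)) m/s ≈ 1.69e+05 m/s = 169 km/s.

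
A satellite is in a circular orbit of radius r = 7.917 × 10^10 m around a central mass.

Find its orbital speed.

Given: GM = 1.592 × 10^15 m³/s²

For a circular orbit, gravity supplies the centripetal force, so v = √(GM / r).
v = √(1.592e+15 / 7.917e+10) m/s ≈ 141.8 m/s = 141.8 m/s.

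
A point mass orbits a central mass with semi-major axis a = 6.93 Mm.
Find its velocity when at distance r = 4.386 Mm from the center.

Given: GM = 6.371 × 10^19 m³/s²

Convert to SI: a = 6.93 Mm = 6.93e+06 m; r = 4.386 Mm = 4.386e+06 m.
Vis-viva: v = √(GM · (2/r − 1/a)).
2/r − 1/a = 2/4.386e+06 − 1/6.93e+06 = 3.11696e-07 m⁻¹.
v = √(6.371e+19 · 3.11696e-07) m/s ≈ 4.456e+06 m/s = 4456 km/s.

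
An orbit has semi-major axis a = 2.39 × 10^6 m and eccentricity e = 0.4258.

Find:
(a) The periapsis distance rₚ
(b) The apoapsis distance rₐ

(a) rₚ = a(1 − e) = 2.39e+06 · (1 − 0.4258) = 2.39e+06 · 0.5742 ≈ 1.372e+06 m = 1.372 × 10^6 m.
(b) rₐ = a(1 + e) = 2.39e+06 · (1 + 0.4258) = 2.39e+06 · 1.4258 ≈ 3.408e+06 m = 3.408 × 10^6 m.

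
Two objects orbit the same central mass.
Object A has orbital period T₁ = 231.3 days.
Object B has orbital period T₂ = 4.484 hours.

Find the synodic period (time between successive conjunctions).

Convert to SI: T₁ = 231.3 days = 1.99843e+07 s; T₂ = 4.484 hours = 16142.4 s.
T_syn = |T₁ · T₂ / (T₁ − T₂)|.
T_syn = |1.99843e+07 · 16142.4 / (1.99843e+07 − 16142.4)| s ≈ 1.616e+04 s = 4.488 hours.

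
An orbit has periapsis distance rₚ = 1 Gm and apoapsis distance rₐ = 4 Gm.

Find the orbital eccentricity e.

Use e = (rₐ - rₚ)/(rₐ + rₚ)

Convert to SI: rₚ = 1 Gm = 1e+09 m; rₐ = 4 Gm = 4e+09 m.
e = (rₐ − rₚ) / (rₐ + rₚ).
e = (4e+09 − 1e+09) / (4e+09 + 1e+09) = 3e+09 / 5e+09 ≈ 0.6.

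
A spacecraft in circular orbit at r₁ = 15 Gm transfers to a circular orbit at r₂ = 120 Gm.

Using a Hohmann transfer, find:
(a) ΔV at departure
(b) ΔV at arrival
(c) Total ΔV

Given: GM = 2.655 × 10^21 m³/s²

Convert to SI: r₁ = 15 Gm = 1.5e+10 m; r₂ = 120 Gm = 1.2e+11 m.
Transfer semi-major axis: a_t = (r₁ + r₂)/2 = (1.5e+10 + 1.2e+11)/2 = 6.75e+10 m.
Circular speeds: v₁ = √(GM/r₁) = 420714 m/s, v₂ = √(GM/r₂) = 148745 m/s.
Transfer speeds (vis-viva v² = GM(2/r − 1/a_t)): v₁ᵗ = 560952 m/s, v₂ᵗ = 70118.9 m/s.
(a) ΔV₁ = |v₁ᵗ − v₁| ≈ 1.402e+05 m/s = 140.2 km/s.
(b) ΔV₂ = |v₂ − v₂ᵗ| ≈ 7.863e+04 m/s = 78.63 km/s.
(c) ΔV_total = ΔV₁ + ΔV₂ ≈ 2.189e+05 m/s = 218.9 km/s.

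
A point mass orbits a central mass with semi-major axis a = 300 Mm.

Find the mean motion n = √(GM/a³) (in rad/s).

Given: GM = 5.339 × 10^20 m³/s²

Convert to SI: a = 300 Mm = 3e+08 m.
n = √(GM / a³).
n = √(5.339e+20 / (3e+08)³) rad/s ≈ 0.004447 rad/s.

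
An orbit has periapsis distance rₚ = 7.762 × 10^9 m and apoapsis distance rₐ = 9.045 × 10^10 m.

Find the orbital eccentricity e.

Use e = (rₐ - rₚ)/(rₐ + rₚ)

e = (rₐ − rₚ) / (rₐ + rₚ).
e = (9.045e+10 − 7.762e+09) / (9.045e+10 + 7.762e+09) = 8.2688e+10 / 9.8212e+10 ≈ 0.8419.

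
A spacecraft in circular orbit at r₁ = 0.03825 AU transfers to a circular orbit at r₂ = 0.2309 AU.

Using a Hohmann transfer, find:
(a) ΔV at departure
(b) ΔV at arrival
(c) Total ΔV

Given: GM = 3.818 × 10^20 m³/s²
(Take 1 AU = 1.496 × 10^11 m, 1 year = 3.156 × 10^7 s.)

Convert to SI: r₁ = 0.03825 AU = 5.7222e+09 m; r₂ = 0.2309 AU = 3.45426e+10 m.
Transfer semi-major axis: a_t = (r₁ + r₂)/2 = (5.7222e+09 + 3.45426e+10)/2 = 2.01324e+10 m.
Circular speeds: v₁ = √(GM/r₁) = 258307 m/s, v₂ = √(GM/r₂) = 105133 m/s.
Transfer speeds (vis-viva v² = GM(2/r − 1/a_t)): v₁ᵗ = 338350 m/s, v₂ᵗ = 56049.8 m/s.
(a) ΔV₁ = |v₁ᵗ − v₁| ≈ 8.004e+04 m/s = 16.89 AU/year.
(b) ΔV₂ = |v₂ − v₂ᵗ| ≈ 4.908e+04 m/s = 10.35 AU/year.
(c) ΔV_total = ΔV₁ + ΔV₂ ≈ 1.291e+05 m/s = 27.24 AU/year.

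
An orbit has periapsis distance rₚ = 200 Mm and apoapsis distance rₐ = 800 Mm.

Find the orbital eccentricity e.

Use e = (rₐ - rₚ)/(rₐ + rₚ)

Convert to SI: rₚ = 200 Mm = 2e+08 m; rₐ = 800 Mm = 8e+08 m.
e = (rₐ − rₚ) / (rₐ + rₚ).
e = (8e+08 − 2e+08) / (8e+08 + 2e+08) = 6e+08 / 1e+09 ≈ 0.6.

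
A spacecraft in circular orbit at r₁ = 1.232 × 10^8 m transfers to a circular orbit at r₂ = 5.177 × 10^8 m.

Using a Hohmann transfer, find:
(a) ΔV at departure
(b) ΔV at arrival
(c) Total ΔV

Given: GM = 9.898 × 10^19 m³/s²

Transfer semi-major axis: a_t = (r₁ + r₂)/2 = (1.232e+08 + 5.177e+08)/2 = 3.2045e+08 m.
Circular speeds: v₁ = √(GM/r₁) = 896331 m/s, v₂ = √(GM/r₂) = 437255 m/s.
Transfer speeds (vis-viva v² = GM(2/r − 1/a_t)): v₁ᵗ = 1.13927e+06 m/s, v₂ᵗ = 271119 m/s.
(a) ΔV₁ = |v₁ᵗ − v₁| ≈ 2.429e+05 m/s = 242.9 km/s.
(b) ΔV₂ = |v₂ − v₂ᵗ| ≈ 1.661e+05 m/s = 166.1 km/s.
(c) ΔV_total = ΔV₁ + ΔV₂ ≈ 4.091e+05 m/s = 409.1 km/s.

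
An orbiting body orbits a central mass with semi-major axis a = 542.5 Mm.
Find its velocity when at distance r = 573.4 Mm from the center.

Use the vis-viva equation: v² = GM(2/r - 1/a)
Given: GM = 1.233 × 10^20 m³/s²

Convert to SI: a = 542.5 Mm = 5.425e+08 m; r = 573.4 Mm = 5.734e+08 m.
Vis-viva: v = √(GM · (2/r − 1/a)).
2/r − 1/a = 2/5.734e+08 − 1/5.425e+08 = 1.64465e-09 m⁻¹.
v = √(1.233e+20 · 1.64465e-09) m/s ≈ 4.503e+05 m/s = 450.3 km/s.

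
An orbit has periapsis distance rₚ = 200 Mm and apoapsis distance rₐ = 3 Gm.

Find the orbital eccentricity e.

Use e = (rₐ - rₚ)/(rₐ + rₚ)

Convert to SI: rₚ = 200 Mm = 2e+08 m; rₐ = 3 Gm = 3e+09 m.
e = (rₐ − rₚ) / (rₐ + rₚ).
e = (3e+09 − 2e+08) / (3e+09 + 2e+08) = 2.8e+09 / 3.2e+09 ≈ 0.875.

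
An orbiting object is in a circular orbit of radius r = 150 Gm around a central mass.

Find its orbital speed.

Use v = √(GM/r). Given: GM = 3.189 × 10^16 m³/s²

Convert to SI: r = 150 Gm = 1.5e+11 m.
For a circular orbit, gravity supplies the centripetal force, so v = √(GM / r).
v = √(3.189e+16 / 1.5e+11) m/s ≈ 461.1 m/s = 461.1 m/s.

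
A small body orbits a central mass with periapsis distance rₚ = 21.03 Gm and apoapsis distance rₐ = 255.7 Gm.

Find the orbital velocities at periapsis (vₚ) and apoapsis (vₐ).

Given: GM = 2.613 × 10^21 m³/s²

Convert to SI: rₚ = 21.03 Gm = 2.103e+10 m; rₐ = 255.7 Gm = 2.557e+11 m.
Use the vis-viva equation v² = GM(2/r − 1/a) with a = (rₚ + rₐ)/2 = (2.103e+10 + 2.557e+11)/2 = 1.38365e+11 m.
vₚ = √(GM · (2/rₚ − 1/a)) = √(2.613e+21 · (2/2.103e+10 − 1/1.38365e+11)) m/s ≈ 4.792e+05 m/s = 479.2 km/s.
vₐ = √(GM · (2/rₐ − 1/a)) = √(2.613e+21 · (2/2.557e+11 − 1/1.38365e+11)) m/s ≈ 3.941e+04 m/s = 39.41 km/s.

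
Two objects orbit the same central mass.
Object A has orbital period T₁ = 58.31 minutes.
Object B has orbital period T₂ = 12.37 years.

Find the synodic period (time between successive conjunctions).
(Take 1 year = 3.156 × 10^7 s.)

Convert to SI: T₁ = 58.31 minutes = 3498.6 s; T₂ = 12.37 years = 3.90397e+08 s.
T_syn = |T₁ · T₂ / (T₁ − T₂)|.
T_syn = |3498.6 · 3.90397e+08 / (3498.6 − 3.90397e+08)| s ≈ 3499 s = 58.31 minutes.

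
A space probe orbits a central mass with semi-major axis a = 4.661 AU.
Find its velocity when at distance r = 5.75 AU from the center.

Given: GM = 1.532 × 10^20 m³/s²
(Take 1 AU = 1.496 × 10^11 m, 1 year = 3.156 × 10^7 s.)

Convert to SI: a = 4.661 AU = 6.97286e+11 m; r = 5.75 AU = 8.602e+11 m.
Vis-viva: v = √(GM · (2/r − 1/a)).
2/r − 1/a = 2/8.602e+11 − 1/6.97286e+11 = 8.90908e-13 m⁻¹.
v = √(1.532e+20 · 8.90908e-13) m/s ≈ 1.168e+04 m/s = 2.465 AU/year.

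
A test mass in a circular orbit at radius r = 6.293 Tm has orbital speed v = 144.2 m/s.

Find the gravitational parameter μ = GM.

Convert to SI: r = 6.293 Tm = 6.293e+12 m.
For a circular orbit v² = GM/r, so GM = v² · r.
GM = (144.2)² · 6.293e+12 m³/s² ≈ 1.309e+17 m³/s² = 1.309 × 10^17 m³/s².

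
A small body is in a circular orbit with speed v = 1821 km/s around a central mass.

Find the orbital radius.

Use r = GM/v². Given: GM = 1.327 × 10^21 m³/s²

Convert to SI: v = 1821 km/s = 1.821e+06 m/s.
For a circular orbit, v² = GM / r, so r = GM / v².
r = 1.327e+21 / (1.821e+06)² m ≈ 4.002e+08 m = 400.2 Mm.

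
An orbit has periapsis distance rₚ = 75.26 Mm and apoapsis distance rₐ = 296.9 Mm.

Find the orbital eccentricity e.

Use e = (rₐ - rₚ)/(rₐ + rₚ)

Convert to SI: rₚ = 75.26 Mm = 7.526e+07 m; rₐ = 296.9 Mm = 2.969e+08 m.
e = (rₐ − rₚ) / (rₐ + rₚ).
e = (2.969e+08 − 7.526e+07) / (2.969e+08 + 7.526e+07) = 2.2164e+08 / 3.7216e+08 ≈ 0.5956.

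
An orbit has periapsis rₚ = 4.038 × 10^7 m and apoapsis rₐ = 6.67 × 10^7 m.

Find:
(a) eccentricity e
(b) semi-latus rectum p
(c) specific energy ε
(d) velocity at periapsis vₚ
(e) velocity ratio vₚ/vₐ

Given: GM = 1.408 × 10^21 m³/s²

(a) e = (rₐ − rₚ)/(rₐ + rₚ) = (6.67e+07 − 4.038e+07)/(6.67e+07 + 4.038e+07) ≈ 0.2458
(b) From a = (rₚ + rₐ)/2 = 5.354e+07 m and e = (rₐ − rₚ)/(rₐ + rₚ) = 0.245798, p = a(1 − e²) = 5.354e+07 · (1 − (0.245798)²) ≈ 5.031e+07 m
(c) With a = (rₚ + rₐ)/2 = 5.354e+07 m, ε = −GM/(2a) = −1.408e+21/(2 · 5.354e+07) J/kg ≈ -1.315e+13 J/kg
(d) With a = (rₚ + rₐ)/2 = 5.354e+07 m, vₚ = √(GM (2/rₚ − 1/a)) = √(1.408e+21 · (2/4.038e+07 − 1/5.354e+07)) m/s ≈ 6.591e+06 m/s
(e) Conservation of angular momentum (rₚvₚ = rₐvₐ) gives vₚ/vₐ = rₐ/rₚ = 6.67e+07/4.038e+07 ≈ 1.652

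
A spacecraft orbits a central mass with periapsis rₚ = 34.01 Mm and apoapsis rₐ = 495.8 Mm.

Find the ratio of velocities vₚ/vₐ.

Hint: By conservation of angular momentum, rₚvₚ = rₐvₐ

Convert to SI: rₚ = 34.01 Mm = 3.401e+07 m; rₐ = 495.8 Mm = 4.958e+08 m.
Conservation of angular momentum gives rₚvₚ = rₐvₐ, so vₚ/vₐ = rₐ/rₚ.
vₚ/vₐ = 4.958e+08 / 3.401e+07 ≈ 14.58.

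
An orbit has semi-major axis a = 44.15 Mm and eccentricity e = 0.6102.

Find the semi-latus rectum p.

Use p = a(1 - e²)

Convert to SI: a = 44.15 Mm = 4.415e+07 m.
p = a (1 − e²).
p = 4.415e+07 · (1 − (0.6102)²) = 4.415e+07 · 0.627656 ≈ 2.771e+07 m = 27.71 Mm.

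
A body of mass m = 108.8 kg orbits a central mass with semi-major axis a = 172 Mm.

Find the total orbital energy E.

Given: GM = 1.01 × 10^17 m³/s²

Convert to SI: a = 172 Mm = 1.72e+08 m.
E = −GMm / (2a).
E = −1.01e+17 · 108.8 / (2 · 1.72e+08) J ≈ -3.194e+10 J = -31.94 GJ.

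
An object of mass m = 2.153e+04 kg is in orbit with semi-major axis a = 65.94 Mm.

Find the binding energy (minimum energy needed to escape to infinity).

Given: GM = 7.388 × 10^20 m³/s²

Convert to SI: a = 65.94 Mm = 6.594e+07 m.
Total orbital energy is E = −GMm/(2a); binding energy is E_bind = −E = GMm/(2a).
E_bind = 7.388e+20 · 2.153e+04 / (2 · 6.594e+07) J ≈ 1.206e+17 J = 120.6 PJ.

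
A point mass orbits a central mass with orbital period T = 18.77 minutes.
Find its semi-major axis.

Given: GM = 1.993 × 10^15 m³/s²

Convert to SI: T = 18.77 minutes = 1126.2 s.
Invert Kepler's third law: a = (GM · T² / (4π²))^(1/3).
Substituting T = 1126.2 s and GM = 1.993e+15 m³/s²:
a = (1.993e+15 · (1126.2)² / (4π²))^(1/3) m
a ≈ 4.001e+06 m = 4.001 Mm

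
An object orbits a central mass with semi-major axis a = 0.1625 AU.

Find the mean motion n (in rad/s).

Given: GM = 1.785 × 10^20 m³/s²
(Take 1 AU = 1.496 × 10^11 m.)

Convert to SI: a = 0.1625 AU = 2.431e+10 m.
n = √(GM / a³).
n = √(1.785e+20 / (2.431e+10)³) rad/s ≈ 3.525e-06 rad/s.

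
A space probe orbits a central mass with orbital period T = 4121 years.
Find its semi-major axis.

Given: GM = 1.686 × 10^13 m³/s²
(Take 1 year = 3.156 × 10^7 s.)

Convert to SI: T = 4121 years = 1.30059e+11 s.
Invert Kepler's third law: a = (GM · T² / (4π²))^(1/3).
Substituting T = 1.30059e+11 s and GM = 1.686e+13 m³/s²:
a = (1.686e+13 · (1.30059e+11)² / (4π²))^(1/3) m
a ≈ 1.933e+11 m = 193.3 Gm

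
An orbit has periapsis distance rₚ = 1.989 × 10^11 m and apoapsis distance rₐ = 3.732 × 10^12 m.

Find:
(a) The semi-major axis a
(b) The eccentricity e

(a) a = (rₚ + rₐ) / 2 = (1.989e+11 + 3.732e+12) / 2 ≈ 1.965e+12 m = 1.965 × 10^12 m.
(b) e = (rₐ − rₚ) / (rₐ + rₚ) = (3.732e+12 − 1.989e+11) / (3.732e+12 + 1.989e+11) ≈ 0.8988.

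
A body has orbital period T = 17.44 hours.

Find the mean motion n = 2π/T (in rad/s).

Convert to SI: T = 17.44 hours = 62784 s.
n = 2π / T.
n = 2π / 62784 s ≈ 0.0001001 rad/s.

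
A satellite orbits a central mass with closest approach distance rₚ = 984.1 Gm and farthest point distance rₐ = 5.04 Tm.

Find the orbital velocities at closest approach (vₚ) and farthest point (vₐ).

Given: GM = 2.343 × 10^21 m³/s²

Convert to SI: rₚ = 984.1 Gm = 9.841e+11 m; rₐ = 5.04 Tm = 5.04e+12 m.
Use the vis-viva equation v² = GM(2/r − 1/a) with a = (rₚ + rₐ)/2 = (9.841e+11 + 5.04e+12)/2 = 3.01205e+12 m.
vₚ = √(GM · (2/rₚ − 1/a)) = √(2.343e+21 · (2/9.841e+11 − 1/3.01205e+12)) m/s ≈ 6.312e+04 m/s = 63.12 km/s.
vₐ = √(GM · (2/rₐ − 1/a)) = √(2.343e+21 · (2/5.04e+12 − 1/3.01205e+12)) m/s ≈ 1.232e+04 m/s = 12.32 km/s.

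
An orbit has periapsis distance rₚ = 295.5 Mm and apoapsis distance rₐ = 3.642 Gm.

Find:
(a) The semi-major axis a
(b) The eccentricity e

Convert to SI: rₚ = 295.5 Mm = 2.955e+08 m; rₐ = 3.642 Gm = 3.642e+09 m.
(a) a = (rₚ + rₐ) / 2 = (2.955e+08 + 3.642e+09) / 2 ≈ 1.969e+09 m = 1.969 Gm.
(b) e = (rₐ − rₚ) / (rₐ + rₚ) = (3.642e+09 − 2.955e+08) / (3.642e+09 + 2.955e+08) ≈ 0.8499.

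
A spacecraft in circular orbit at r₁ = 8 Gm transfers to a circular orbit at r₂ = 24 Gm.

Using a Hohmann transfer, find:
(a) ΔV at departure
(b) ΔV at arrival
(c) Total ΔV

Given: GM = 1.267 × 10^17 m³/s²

Convert to SI: r₁ = 8 Gm = 8e+09 m; r₂ = 24 Gm = 2.4e+10 m.
Transfer semi-major axis: a_t = (r₁ + r₂)/2 = (8e+09 + 2.4e+10)/2 = 1.6e+10 m.
Circular speeds: v₁ = √(GM/r₁) = 3979.64 m/s, v₂ = √(GM/r₂) = 2297.64 m/s.
Transfer speeds (vis-viva v² = GM(2/r − 1/a_t)): v₁ᵗ = 4874.04 m/s, v₂ᵗ = 1624.68 m/s.
(a) ΔV₁ = |v₁ᵗ − v₁| ≈ 894.4 m/s = 894.4 m/s.
(b) ΔV₂ = |v₂ − v₂ᵗ| ≈ 673 m/s = 673 m/s.
(c) ΔV_total = ΔV₁ + ΔV₂ ≈ 1567 m/s = 1.567 km/s.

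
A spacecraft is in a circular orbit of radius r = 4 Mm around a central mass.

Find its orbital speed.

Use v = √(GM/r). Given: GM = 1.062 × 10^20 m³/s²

Convert to SI: r = 4 Mm = 4e+06 m.
For a circular orbit, gravity supplies the centripetal force, so v = √(GM / r).
v = √(1.062e+20 / 4e+06) m/s ≈ 5.153e+06 m/s = 5153 km/s.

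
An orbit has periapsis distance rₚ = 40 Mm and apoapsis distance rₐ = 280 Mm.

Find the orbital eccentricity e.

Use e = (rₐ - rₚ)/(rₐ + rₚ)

Convert to SI: rₚ = 40 Mm = 4e+07 m; rₐ = 280 Mm = 2.8e+08 m.
e = (rₐ − rₚ) / (rₐ + rₚ).
e = (2.8e+08 − 4e+07) / (2.8e+08 + 4e+07) = 2.4e+08 / 3.2e+08 ≈ 0.75.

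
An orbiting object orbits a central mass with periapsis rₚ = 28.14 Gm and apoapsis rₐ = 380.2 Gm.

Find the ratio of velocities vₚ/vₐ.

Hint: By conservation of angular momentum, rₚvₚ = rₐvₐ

Convert to SI: rₚ = 28.14 Gm = 2.814e+10 m; rₐ = 380.2 Gm = 3.802e+11 m.
Conservation of angular momentum gives rₚvₚ = rₐvₐ, so vₚ/vₐ = rₐ/rₚ.
vₚ/vₐ = 3.802e+11 / 2.814e+10 ≈ 13.51.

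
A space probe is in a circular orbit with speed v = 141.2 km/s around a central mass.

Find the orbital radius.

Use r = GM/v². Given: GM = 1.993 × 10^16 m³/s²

Convert to SI: v = 141.2 km/s = 141200 m/s.
For a circular orbit, v² = GM / r, so r = GM / v².
r = 1.993e+16 / (141200)² m ≈ 9.996e+05 m = 999.6 km.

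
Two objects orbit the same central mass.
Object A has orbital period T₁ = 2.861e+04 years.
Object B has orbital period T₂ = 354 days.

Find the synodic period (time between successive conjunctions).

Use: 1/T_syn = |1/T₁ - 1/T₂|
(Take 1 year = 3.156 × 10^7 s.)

Convert to SI: T₁ = 2.861e+04 years = 9.02932e+11 s; T₂ = 354 days = 3.05856e+07 s.
T_syn = |T₁ · T₂ / (T₁ − T₂)|.
T_syn = |9.02932e+11 · 3.05856e+07 / (9.02932e+11 − 3.05856e+07)| s ≈ 3.059e+07 s = 354 days.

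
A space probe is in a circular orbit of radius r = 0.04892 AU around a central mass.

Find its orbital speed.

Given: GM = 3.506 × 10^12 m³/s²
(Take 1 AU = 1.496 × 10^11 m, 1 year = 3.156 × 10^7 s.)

Convert to SI: r = 0.04892 AU = 7.31843e+09 m.
For a circular orbit, gravity supplies the centripetal force, so v = √(GM / r).
v = √(3.506e+12 / 7.31843e+09) m/s ≈ 21.89 m/s = 0.004617 AU/year.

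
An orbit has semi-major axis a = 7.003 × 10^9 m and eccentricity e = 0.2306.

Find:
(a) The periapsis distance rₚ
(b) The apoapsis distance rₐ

(a) rₚ = a(1 − e) = 7.003e+09 · (1 − 0.2306) = 7.003e+09 · 0.7694 ≈ 5.388e+09 m = 5.388 × 10^9 m.
(b) rₐ = a(1 + e) = 7.003e+09 · (1 + 0.2306) = 7.003e+09 · 1.2306 ≈ 8.618e+09 m = 8.618 × 10^9 m.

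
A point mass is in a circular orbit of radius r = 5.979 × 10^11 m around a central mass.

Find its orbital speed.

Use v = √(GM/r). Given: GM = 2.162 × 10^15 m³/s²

For a circular orbit, gravity supplies the centripetal force, so v = √(GM / r).
v = √(2.162e+15 / 5.979e+11) m/s ≈ 60.13 m/s = 60.13 m/s.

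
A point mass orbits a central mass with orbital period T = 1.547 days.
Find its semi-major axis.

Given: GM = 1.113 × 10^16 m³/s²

Convert to SI: T = 1.547 days = 133661 s.
Invert Kepler's third law: a = (GM · T² / (4π²))^(1/3).
Substituting T = 133661 s and GM = 1.113e+16 m³/s²:
a = (1.113e+16 · (133661)² / (4π²))^(1/3) m
a ≈ 1.714e+08 m = 171.4 Mm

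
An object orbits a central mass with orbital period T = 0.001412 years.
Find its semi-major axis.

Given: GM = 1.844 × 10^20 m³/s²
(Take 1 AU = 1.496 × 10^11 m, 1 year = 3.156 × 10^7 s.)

Convert to SI: T = 0.001412 years = 44562.7 s.
Invert Kepler's third law: a = (GM · T² / (4π²))^(1/3).
Substituting T = 44562.7 s and GM = 1.844e+20 m³/s²:
a = (1.844e+20 · (44562.7)² / (4π²))^(1/3) m
a ≈ 2.101e+09 m = 0.01404 AU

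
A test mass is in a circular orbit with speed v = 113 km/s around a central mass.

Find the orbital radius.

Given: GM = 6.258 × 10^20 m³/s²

Convert to SI: v = 113 km/s = 113000 m/s.
For a circular orbit, v² = GM / r, so r = GM / v².
r = 6.258e+20 / (113000)² m ≈ 4.901e+10 m = 49.01 Gm.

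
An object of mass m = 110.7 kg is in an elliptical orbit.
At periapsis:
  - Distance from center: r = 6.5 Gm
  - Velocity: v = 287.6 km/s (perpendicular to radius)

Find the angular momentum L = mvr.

Convert to SI: r = 6.5 Gm = 6.5e+09 m; v = 287.6 km/s = 287600 m/s.
Since v is perpendicular to r, L = m · v · r.
L = 110.7 · 287600 · 6.5e+09 kg·m²/s ≈ 2.069e+17 kg·m²/s.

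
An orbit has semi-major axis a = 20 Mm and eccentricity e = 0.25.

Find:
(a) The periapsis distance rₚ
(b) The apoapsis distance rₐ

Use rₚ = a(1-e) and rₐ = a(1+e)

Convert to SI: a = 20 Mm = 2e+07 m.
(a) rₚ = a(1 − e) = 2e+07 · (1 − 0.25) = 2e+07 · 0.75 ≈ 1.5e+07 m = 15 Mm.
(b) rₐ = a(1 + e) = 2e+07 · (1 + 0.25) = 2e+07 · 1.25 ≈ 2.5e+07 m = 25 Mm.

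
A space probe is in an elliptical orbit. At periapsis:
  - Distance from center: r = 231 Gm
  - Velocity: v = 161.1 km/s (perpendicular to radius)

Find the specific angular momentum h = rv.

Convert to SI: r = 231 Gm = 2.31e+11 m; v = 161.1 km/s = 161100 m/s.
With v perpendicular to r, h = r · v.
h = 2.31e+11 · 161100 m²/s ≈ 3.721e+16 m²/s.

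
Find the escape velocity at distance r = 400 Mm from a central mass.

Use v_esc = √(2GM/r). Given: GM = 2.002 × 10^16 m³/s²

Convert to SI: r = 400 Mm = 4e+08 m.
Escape velocity comes from setting total energy to zero: ½v² − GM/r = 0 ⇒ v_esc = √(2GM / r).
v_esc = √(2 · 2.002e+16 / 4e+08) m/s ≈ 1e+04 m/s = 10 km/s.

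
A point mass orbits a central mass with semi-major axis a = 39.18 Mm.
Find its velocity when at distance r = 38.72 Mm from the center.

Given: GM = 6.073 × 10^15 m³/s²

Convert to SI: a = 39.18 Mm = 3.918e+07 m; r = 38.72 Mm = 3.872e+07 m.
Vis-viva: v = √(GM · (2/r − 1/a)).
2/r − 1/a = 2/3.872e+07 − 1/3.918e+07 = 2.61297e-08 m⁻¹.
v = √(6.073e+15 · 2.61297e-08) m/s ≈ 1.26e+04 m/s = 12.6 km/s.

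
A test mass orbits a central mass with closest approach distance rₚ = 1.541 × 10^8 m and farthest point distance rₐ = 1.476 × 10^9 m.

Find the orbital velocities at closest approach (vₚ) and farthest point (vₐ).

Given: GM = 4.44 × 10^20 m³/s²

Use the vis-viva equation v² = GM(2/r − 1/a) with a = (rₚ + rₐ)/2 = (1.541e+08 + 1.476e+09)/2 = 8.1505e+08 m.
vₚ = √(GM · (2/rₚ − 1/a)) = √(4.44e+20 · (2/1.541e+08 − 1/8.1505e+08)) m/s ≈ 2.284e+06 m/s = 2284 km/s.
vₐ = √(GM · (2/rₐ − 1/a)) = √(4.44e+20 · (2/1.476e+09 − 1/8.1505e+08)) m/s ≈ 2.385e+05 m/s = 238.5 km/s.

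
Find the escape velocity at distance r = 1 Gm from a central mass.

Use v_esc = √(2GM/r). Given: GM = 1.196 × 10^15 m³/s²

Convert to SI: r = 1 Gm = 1e+09 m.
Escape velocity comes from setting total energy to zero: ½v² − GM/r = 0 ⇒ v_esc = √(2GM / r).
v_esc = √(2 · 1.196e+15 / 1e+09) m/s ≈ 1547 m/s = 1.547 km/s.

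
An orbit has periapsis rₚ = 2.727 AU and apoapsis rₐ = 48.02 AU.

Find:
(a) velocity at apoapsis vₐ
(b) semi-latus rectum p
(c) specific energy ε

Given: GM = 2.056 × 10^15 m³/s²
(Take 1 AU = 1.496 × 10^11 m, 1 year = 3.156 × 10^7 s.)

Convert to SI: rₚ = 2.727 AU = 4.07959e+11 m; rₐ = 48.02 AU = 7.18379e+12 m.
(a) With a = (rₚ + rₐ)/2 = 3.79588e+12 m, vₐ = √(GM (2/rₐ − 1/a)) = √(2.056e+15 · (2/7.18379e+12 − 1/3.79588e+12)) m/s ≈ 5.546 m/s
(b) From a = (rₚ + rₐ)/2 = 3.79588e+12 m and e = (rₐ − rₚ)/(rₐ + rₚ) = 0.892526, p = a(1 − e²) = 3.79588e+12 · (1 − (0.892526)²) ≈ 7.721e+11 m
(c) With a = (rₚ + rₐ)/2 = 3.79588e+12 m, ε = −GM/(2a) = −2.056e+15/(2 · 3.79588e+12) J/kg ≈ -270.8 J/kg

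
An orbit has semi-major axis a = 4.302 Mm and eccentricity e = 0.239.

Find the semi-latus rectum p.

Convert to SI: a = 4.302 Mm = 4.302e+06 m.
p = a (1 − e²).
p = 4.302e+06 · (1 − (0.239)²) = 4.302e+06 · 0.942879 ≈ 4.056e+06 m = 4.056 Mm.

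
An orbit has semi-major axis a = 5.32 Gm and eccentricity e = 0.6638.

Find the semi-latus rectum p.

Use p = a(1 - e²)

Convert to SI: a = 5.32 Gm = 5.32e+09 m.
p = a (1 − e²).
p = 5.32e+09 · (1 − (0.6638)²) = 5.32e+09 · 0.55937 ≈ 2.976e+09 m = 2.976 Gm.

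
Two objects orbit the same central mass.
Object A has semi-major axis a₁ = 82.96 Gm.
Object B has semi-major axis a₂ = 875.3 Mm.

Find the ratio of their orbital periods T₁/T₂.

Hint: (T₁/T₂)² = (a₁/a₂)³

Convert to SI: a₁ = 82.96 Gm = 8.296e+10 m; a₂ = 875.3 Mm = 8.753e+08 m.
From Kepler's third law, (T₁/T₂)² = (a₁/a₂)³, so T₁/T₂ = (a₁/a₂)^(3/2).
a₁/a₂ = 8.296e+10 / 8.753e+08 = 94.7789.
T₁/T₂ = (94.7789)^(3/2) ≈ 922.7.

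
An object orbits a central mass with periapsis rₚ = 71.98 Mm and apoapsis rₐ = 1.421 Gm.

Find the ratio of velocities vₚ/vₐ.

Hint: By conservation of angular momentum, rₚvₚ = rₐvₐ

Convert to SI: rₚ = 71.98 Mm = 7.198e+07 m; rₐ = 1.421 Gm = 1.421e+09 m.
Conservation of angular momentum gives rₚvₚ = rₐvₐ, so vₚ/vₐ = rₐ/rₚ.
vₚ/vₐ = 1.421e+09 / 7.198e+07 ≈ 19.74.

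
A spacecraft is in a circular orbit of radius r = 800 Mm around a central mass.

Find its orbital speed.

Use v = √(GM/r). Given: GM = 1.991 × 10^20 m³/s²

Convert to SI: r = 800 Mm = 8e+08 m.
For a circular orbit, gravity supplies the centripetal force, so v = √(GM / r).
v = √(1.991e+20 / 8e+08) m/s ≈ 4.989e+05 m/s = 498.9 km/s.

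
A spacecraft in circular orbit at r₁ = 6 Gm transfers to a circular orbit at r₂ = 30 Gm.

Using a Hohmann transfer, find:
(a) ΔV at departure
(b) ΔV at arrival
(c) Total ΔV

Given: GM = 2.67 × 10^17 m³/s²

Convert to SI: r₁ = 6 Gm = 6e+09 m; r₂ = 30 Gm = 3e+10 m.
Transfer semi-major axis: a_t = (r₁ + r₂)/2 = (6e+09 + 3e+10)/2 = 1.8e+10 m.
Circular speeds: v₁ = √(GM/r₁) = 6670.83 m/s, v₂ = √(GM/r₂) = 2983.29 m/s.
Transfer speeds (vis-viva v² = GM(2/r − 1/a_t)): v₁ᵗ = 8612.01 m/s, v₂ᵗ = 1722.4 m/s.
(a) ΔV₁ = |v₁ᵗ − v₁| ≈ 1941 m/s = 1.941 km/s.
(b) ΔV₂ = |v₂ − v₂ᵗ| ≈ 1261 m/s = 1.261 km/s.
(c) ΔV_total = ΔV₁ + ΔV₂ ≈ 3202 m/s = 3.202 km/s.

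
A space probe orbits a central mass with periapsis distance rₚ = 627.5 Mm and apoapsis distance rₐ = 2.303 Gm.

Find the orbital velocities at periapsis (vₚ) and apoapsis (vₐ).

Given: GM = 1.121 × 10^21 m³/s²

Convert to SI: rₚ = 627.5 Mm = 6.275e+08 m; rₐ = 2.303 Gm = 2.303e+09 m.
Use the vis-viva equation v² = GM(2/r − 1/a) with a = (rₚ + rₐ)/2 = (6.275e+08 + 2.303e+09)/2 = 1.46525e+09 m.
vₚ = √(GM · (2/rₚ − 1/a)) = √(1.121e+21 · (2/6.275e+08 − 1/1.46525e+09)) m/s ≈ 1.676e+06 m/s = 1676 km/s.
vₐ = √(GM · (2/rₐ − 1/a)) = √(1.121e+21 · (2/2.303e+09 − 1/1.46525e+09)) m/s ≈ 4.566e+05 m/s = 456.6 km/s.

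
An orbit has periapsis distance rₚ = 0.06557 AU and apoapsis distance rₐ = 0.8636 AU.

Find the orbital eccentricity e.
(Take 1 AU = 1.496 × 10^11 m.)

Convert to SI: rₚ = 0.06557 AU = 9.80927e+09 m; rₐ = 0.8636 AU = 1.29195e+11 m.
e = (rₐ − rₚ) / (rₐ + rₚ).
e = (1.29195e+11 − 9.80927e+09) / (1.29195e+11 + 9.80927e+09) = 1.19385e+11 / 1.39004e+11 ≈ 0.8589.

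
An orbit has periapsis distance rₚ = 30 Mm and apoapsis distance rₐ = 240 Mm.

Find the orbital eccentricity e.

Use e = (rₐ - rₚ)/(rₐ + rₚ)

Convert to SI: rₚ = 30 Mm = 3e+07 m; rₐ = 240 Mm = 2.4e+08 m.
e = (rₐ − rₚ) / (rₐ + rₚ).
e = (2.4e+08 − 3e+07) / (2.4e+08 + 3e+07) = 2.1e+08 / 2.7e+08 ≈ 0.7778.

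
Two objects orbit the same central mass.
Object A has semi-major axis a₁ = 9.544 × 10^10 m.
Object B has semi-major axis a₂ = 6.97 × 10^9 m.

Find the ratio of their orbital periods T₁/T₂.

From Kepler's third law, (T₁/T₂)² = (a₁/a₂)³, so T₁/T₂ = (a₁/a₂)^(3/2).
a₁/a₂ = 9.544e+10 / 6.97e+09 = 13.693.
T₁/T₂ = (13.693)^(3/2) ≈ 50.67.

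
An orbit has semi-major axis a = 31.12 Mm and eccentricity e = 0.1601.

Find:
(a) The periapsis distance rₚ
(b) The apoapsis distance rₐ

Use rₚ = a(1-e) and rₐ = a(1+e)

Convert to SI: a = 31.12 Mm = 3.112e+07 m.
(a) rₚ = a(1 − e) = 3.112e+07 · (1 − 0.1601) = 3.112e+07 · 0.8399 ≈ 2.614e+07 m = 26.14 Mm.
(b) rₐ = a(1 + e) = 3.112e+07 · (1 + 0.1601) = 3.112e+07 · 1.1601 ≈ 3.61e+07 m = 36.1 Mm.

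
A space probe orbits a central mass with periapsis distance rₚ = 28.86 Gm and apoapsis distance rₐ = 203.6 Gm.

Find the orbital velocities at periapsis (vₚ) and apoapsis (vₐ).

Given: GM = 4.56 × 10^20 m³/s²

Convert to SI: rₚ = 28.86 Gm = 2.886e+10 m; rₐ = 203.6 Gm = 2.036e+11 m.
Use the vis-viva equation v² = GM(2/r − 1/a) with a = (rₚ + rₐ)/2 = (2.886e+10 + 2.036e+11)/2 = 1.1623e+11 m.
vₚ = √(GM · (2/rₚ − 1/a)) = √(4.56e+20 · (2/2.886e+10 − 1/1.1623e+11)) m/s ≈ 1.664e+05 m/s = 166.4 km/s.
vₐ = √(GM · (2/rₐ − 1/a)) = √(4.56e+20 · (2/2.036e+11 − 1/1.1623e+11)) m/s ≈ 2.358e+04 m/s = 23.58 km/s.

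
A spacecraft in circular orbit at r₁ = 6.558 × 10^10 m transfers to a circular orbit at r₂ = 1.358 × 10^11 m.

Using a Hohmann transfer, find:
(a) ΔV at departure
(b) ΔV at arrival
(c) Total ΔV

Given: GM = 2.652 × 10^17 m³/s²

Transfer semi-major axis: a_t = (r₁ + r₂)/2 = (6.558e+10 + 1.358e+11)/2 = 1.0069e+11 m.
Circular speeds: v₁ = √(GM/r₁) = 2010.95 m/s, v₂ = √(GM/r₂) = 1397.45 m/s.
Transfer speeds (vis-viva v² = GM(2/r − 1/a_t)): v₁ᵗ = 2335.38 m/s, v₂ᵗ = 1127.79 m/s.
(a) ΔV₁ = |v₁ᵗ − v₁| ≈ 324.4 m/s = 324.4 m/s.
(b) ΔV₂ = |v₂ − v₂ᵗ| ≈ 269.7 m/s = 269.7 m/s.
(c) ΔV_total = ΔV₁ + ΔV₂ ≈ 594.1 m/s = 594.1 m/s.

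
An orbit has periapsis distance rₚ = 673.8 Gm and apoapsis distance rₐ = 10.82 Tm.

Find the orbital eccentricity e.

Convert to SI: rₚ = 673.8 Gm = 6.738e+11 m; rₐ = 10.82 Tm = 1.082e+13 m.
e = (rₐ − rₚ) / (rₐ + rₚ).
e = (1.082e+13 − 6.738e+11) / (1.082e+13 + 6.738e+11) = 1.01462e+13 / 1.14938e+13 ≈ 0.8828.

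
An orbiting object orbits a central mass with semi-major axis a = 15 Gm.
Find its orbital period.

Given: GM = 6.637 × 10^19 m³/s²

Convert to SI: a = 15 Gm = 1.5e+10 m.
Kepler's third law: T = 2π √(a³ / GM).
Substituting a = 1.5e+10 m and GM = 6.637e+19 m³/s²:
T = 2π √((1.5e+10)³ / 6.637e+19) s
T ≈ 1.417e+06 s = 16.4 days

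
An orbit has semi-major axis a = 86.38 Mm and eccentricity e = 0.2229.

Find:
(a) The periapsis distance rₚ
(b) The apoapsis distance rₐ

Convert to SI: a = 86.38 Mm = 8.638e+07 m.
(a) rₚ = a(1 − e) = 8.638e+07 · (1 − 0.2229) = 8.638e+07 · 0.7771 ≈ 6.713e+07 m = 67.13 Mm.
(b) rₐ = a(1 + e) = 8.638e+07 · (1 + 0.2229) = 8.638e+07 · 1.2229 ≈ 1.056e+08 m = 105.6 Mm.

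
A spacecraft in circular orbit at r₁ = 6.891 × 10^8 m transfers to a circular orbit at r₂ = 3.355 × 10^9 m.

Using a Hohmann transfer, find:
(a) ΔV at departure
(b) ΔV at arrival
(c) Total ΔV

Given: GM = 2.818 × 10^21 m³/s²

Transfer semi-major axis: a_t = (r₁ + r₂)/2 = (6.891e+08 + 3.355e+09)/2 = 2.02205e+09 m.
Circular speeds: v₁ = √(GM/r₁) = 2.02222e+06 m/s, v₂ = √(GM/r₂) = 916483 m/s.
Transfer speeds (vis-viva v² = GM(2/r − 1/a_t)): v₁ᵗ = 2.60483e+06 m/s, v₂ᵗ = 535019 m/s.
(a) ΔV₁ = |v₁ᵗ − v₁| ≈ 5.826e+05 m/s = 582.6 km/s.
(b) ΔV₂ = |v₂ − v₂ᵗ| ≈ 3.815e+05 m/s = 381.5 km/s.
(c) ΔV_total = ΔV₁ + ΔV₂ ≈ 9.641e+05 m/s = 964.1 km/s.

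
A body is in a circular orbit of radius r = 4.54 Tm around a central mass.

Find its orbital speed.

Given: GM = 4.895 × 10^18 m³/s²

Convert to SI: r = 4.54 Tm = 4.54e+12 m.
For a circular orbit, gravity supplies the centripetal force, so v = √(GM / r).
v = √(4.895e+18 / 4.54e+12) m/s ≈ 1038 m/s = 1.038 km/s.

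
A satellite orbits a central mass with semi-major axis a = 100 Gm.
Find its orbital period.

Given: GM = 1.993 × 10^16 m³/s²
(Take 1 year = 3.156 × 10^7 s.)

Convert to SI: a = 100 Gm = 1e+11 m.
Kepler's third law: T = 2π √(a³ / GM).
Substituting a = 1e+11 m and GM = 1.993e+16 m³/s²:
T = 2π √((1e+11)³ / 1.993e+16) s
T ≈ 1.407e+09 s = 44.6 years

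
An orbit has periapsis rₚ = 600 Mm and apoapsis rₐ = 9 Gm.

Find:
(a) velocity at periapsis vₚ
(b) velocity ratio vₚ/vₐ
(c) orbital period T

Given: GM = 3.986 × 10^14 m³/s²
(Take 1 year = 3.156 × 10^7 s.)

Convert to SI: rₚ = 600 Mm = 6e+08 m; rₐ = 9 Gm = 9e+09 m.
(a) With a = (rₚ + rₐ)/2 = 4.8e+09 m, vₚ = √(GM (2/rₚ − 1/a)) = √(3.986e+14 · (2/6e+08 − 1/4.8e+09)) m/s ≈ 1116 m/s
(b) Conservation of angular momentum (rₚvₚ = rₐvₐ) gives vₚ/vₐ = rₐ/rₚ = 9e+09/6e+08 ≈ 15
(c) With a = (rₚ + rₐ)/2 = 4.8e+09 m, T = 2π √(a³/GM) = 2π √((4.8e+09)³/3.986e+14) s ≈ 1.047e+08 s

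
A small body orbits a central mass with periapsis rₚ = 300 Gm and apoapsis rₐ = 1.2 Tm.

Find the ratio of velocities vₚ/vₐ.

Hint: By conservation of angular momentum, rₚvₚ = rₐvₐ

Convert to SI: rₚ = 300 Gm = 3e+11 m; rₐ = 1.2 Tm = 1.2e+12 m.
Conservation of angular momentum gives rₚvₚ = rₐvₐ, so vₚ/vₐ = rₐ/rₚ.
vₚ/vₐ = 1.2e+12 / 3e+11 ≈ 4.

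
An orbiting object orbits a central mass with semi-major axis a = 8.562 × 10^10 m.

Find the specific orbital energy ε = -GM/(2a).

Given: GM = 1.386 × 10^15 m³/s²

ε = −GM / (2a).
ε = −1.386e+15 / (2 · 8.562e+10) J/kg ≈ -8094 J/kg = -8.094 kJ/kg.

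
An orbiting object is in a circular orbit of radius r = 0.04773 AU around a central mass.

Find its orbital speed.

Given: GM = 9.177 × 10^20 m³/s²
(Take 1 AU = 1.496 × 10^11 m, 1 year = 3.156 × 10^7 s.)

Convert to SI: r = 0.04773 AU = 7.14041e+09 m.
For a circular orbit, gravity supplies the centripetal force, so v = √(GM / r).
v = √(9.177e+20 / 7.14041e+09) m/s ≈ 3.585e+05 m/s = 75.63 AU/year.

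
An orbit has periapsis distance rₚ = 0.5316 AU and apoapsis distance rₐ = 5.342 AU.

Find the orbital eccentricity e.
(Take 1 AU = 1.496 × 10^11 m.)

Convert to SI: rₚ = 0.5316 AU = 7.95274e+10 m; rₐ = 5.342 AU = 7.99163e+11 m.
e = (rₐ − rₚ) / (rₐ + rₚ).
e = (7.99163e+11 − 7.95274e+10) / (7.99163e+11 + 7.95274e+10) = 7.19636e+11 / 8.78691e+11 ≈ 0.819.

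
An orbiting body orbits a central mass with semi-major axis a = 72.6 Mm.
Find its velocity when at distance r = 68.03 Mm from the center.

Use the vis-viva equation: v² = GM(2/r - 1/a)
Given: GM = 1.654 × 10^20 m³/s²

Convert to SI: a = 72.6 Mm = 7.26e+07 m; r = 68.03 Mm = 6.803e+07 m.
Vis-viva: v = √(GM · (2/r − 1/a)).
2/r − 1/a = 2/6.803e+07 − 1/7.26e+07 = 1.56247e-08 m⁻¹.
v = √(1.654e+20 · 1.56247e-08) m/s ≈ 1.608e+06 m/s = 1608 km/s.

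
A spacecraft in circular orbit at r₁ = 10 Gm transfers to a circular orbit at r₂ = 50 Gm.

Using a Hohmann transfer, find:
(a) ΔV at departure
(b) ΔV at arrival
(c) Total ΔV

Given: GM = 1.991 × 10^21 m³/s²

Convert to SI: r₁ = 10 Gm = 1e+10 m; r₂ = 50 Gm = 5e+10 m.
Transfer semi-major axis: a_t = (r₁ + r₂)/2 = (1e+10 + 5e+10)/2 = 3e+10 m.
Circular speeds: v₁ = √(GM/r₁) = 446206 m/s, v₂ = √(GM/r₂) = 199549 m/s.
Transfer speeds (vis-viva v² = GM(2/r − 1/a_t)): v₁ᵗ = 576050 m/s, v₂ᵗ = 115210 m/s.
(a) ΔV₁ = |v₁ᵗ − v₁| ≈ 1.298e+05 m/s = 129.8 km/s.
(b) ΔV₂ = |v₂ − v₂ᵗ| ≈ 8.434e+04 m/s = 84.34 km/s.
(c) ΔV_total = ΔV₁ + ΔV₂ ≈ 2.142e+05 m/s = 214.2 km/s.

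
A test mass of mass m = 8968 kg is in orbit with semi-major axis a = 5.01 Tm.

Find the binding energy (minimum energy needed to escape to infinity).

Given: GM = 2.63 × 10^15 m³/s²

Convert to SI: a = 5.01 Tm = 5.01e+12 m.
Total orbital energy is E = −GMm/(2a); binding energy is E_bind = −E = GMm/(2a).
E_bind = 2.63e+15 · 8968 / (2 · 5.01e+12) J ≈ 2.354e+06 J = 2.354 MJ.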